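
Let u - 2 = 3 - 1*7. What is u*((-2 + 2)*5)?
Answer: 0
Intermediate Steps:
u = -2 (u = 2 + (3 - 1*7) = 2 + (3 - 7) = 2 - 4 = -2)
u*((-2 + 2)*5) = -2*(-2 + 2)*5 = -0*5 = -2*0 = 0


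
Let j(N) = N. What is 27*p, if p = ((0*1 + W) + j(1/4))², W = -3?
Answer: 3267/16 ≈ 204.19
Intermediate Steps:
p = 121/16 (p = ((0*1 - 3) + 1/4)² = ((0 - 3) + ¼)² = (-3 + ¼)² = (-11/4)² = 121/16 ≈ 7.5625)
27*p = 27*(121/16) = 3267/16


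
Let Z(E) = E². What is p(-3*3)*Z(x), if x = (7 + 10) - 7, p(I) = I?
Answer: -900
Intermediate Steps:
x = 10 (x = 17 - 7 = 10)
p(-3*3)*Z(x) = -3*3*10² = -9*100 = -900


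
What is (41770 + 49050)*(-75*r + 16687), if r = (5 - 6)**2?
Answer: 1508701840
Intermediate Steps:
r = 1 (r = (-1)**2 = 1)
(41770 + 49050)*(-75*r + 16687) = (41770 + 49050)*(-75*1 + 16687) = 90820*(-75 + 16687) = 90820*16612 = 1508701840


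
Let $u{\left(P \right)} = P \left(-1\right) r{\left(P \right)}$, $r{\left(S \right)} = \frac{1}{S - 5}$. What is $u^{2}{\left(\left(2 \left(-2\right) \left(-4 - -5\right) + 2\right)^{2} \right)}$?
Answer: $16$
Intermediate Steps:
$r{\left(S \right)} = \frac{1}{-5 + S}$
$u{\left(P \right)} = - \frac{P}{-5 + P}$ ($u{\left(P \right)} = \frac{P \left(-1\right)}{-5 + P} = \frac{\left(-1\right) P}{-5 + P} = - \frac{P}{-5 + P}$)
$u^{2}{\left(\left(2 \left(-2\right) \left(-4 - -5\right) + 2\right)^{2} \right)} = \left(- \frac{\left(2 \left(-2\right) \left(-4 - -5\right) + 2\right)^{2}}{-5 + \left(2 \left(-2\right) \left(-4 - -5\right) + 2\right)^{2}}\right)^{2} = \left(- \frac{\left(- 4 \left(-4 + 5\right) + 2\right)^{2}}{-5 + \left(- 4 \left(-4 + 5\right) + 2\right)^{2}}\right)^{2} = \left(- \frac{\left(\left(-4\right) 1 + 2\right)^{2}}{-5 + \left(\left(-4\right) 1 + 2\right)^{2}}\right)^{2} = \left(- \frac{\left(-4 + 2\right)^{2}}{-5 + \left(-4 + 2\right)^{2}}\right)^{2} = \left(- \frac{\left(-2\right)^{2}}{-5 + \left(-2\right)^{2}}\right)^{2} = \left(\left(-1\right) 4 \frac{1}{-5 + 4}\right)^{2} = \left(\left(-1\right) 4 \frac{1}{-1}\right)^{2} = \left(\left(-1\right) 4 \left(-1\right)\right)^{2} = 4^{2} = 16$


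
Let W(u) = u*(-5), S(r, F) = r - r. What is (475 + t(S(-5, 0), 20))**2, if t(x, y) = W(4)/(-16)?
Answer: 3629025/16 ≈ 2.2681e+5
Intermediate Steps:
S(r, F) = 0
W(u) = -5*u
t(x, y) = 5/4 (t(x, y) = -5*4/(-16) = -20*(-1/16) = 5/4)
(475 + t(S(-5, 0), 20))**2 = (475 + 5/4)**2 = (1905/4)**2 = 3629025/16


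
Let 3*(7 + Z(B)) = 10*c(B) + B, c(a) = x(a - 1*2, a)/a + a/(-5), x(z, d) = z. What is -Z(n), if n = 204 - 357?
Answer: -21746/459 ≈ -47.377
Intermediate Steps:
c(a) = -a/5 + (-2 + a)/a (c(a) = (a - 1*2)/a + a/(-5) = (a - 2)/a + a*(-1/5) = (-2 + a)/a - a/5 = -a/5 + (-2 + a)/a)
n = -153
Z(B) = -11/3 - 20/(3*B) - B/3 (Z(B) = -7 + (10*(1 - 2/B - B/5) + B)/3 = -7 + ((10 - 20/B - 2*B) + B)/3 = -7 + (10 - B - 20/B)/3 = -7 + (10/3 - 20/(3*B) - B/3) = -11/3 - 20/(3*B) - B/3)
-Z(n) = -(-20 - 1*(-153)**2 - 11*(-153))/(3*(-153)) = -(-1)*(-20 - 1*23409 + 1683)/(3*153) = -(-1)*(-20 - 23409 + 1683)/(3*153) = -(-1)*(-21746)/(3*153) = -1*21746/459 = -21746/459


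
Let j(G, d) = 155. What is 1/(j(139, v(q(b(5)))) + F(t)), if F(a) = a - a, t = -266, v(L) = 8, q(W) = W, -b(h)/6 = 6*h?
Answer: 1/155 ≈ 0.0064516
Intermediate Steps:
b(h) = -36*h
F(a) = 0
1/(j(139, v(q(b(5)))) + F(t)) = 1/(155 + 0) = 1/155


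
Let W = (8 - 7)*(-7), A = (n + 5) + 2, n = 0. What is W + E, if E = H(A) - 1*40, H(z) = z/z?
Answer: -46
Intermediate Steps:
A = 7 (A = (0 + 5) + 2 = 5 + 2 = 7)
H(z) = 1
W = -7 (W = 1*(-7) = -7)
E = -39 (E = 1 - 1*40 = 1 - 40 = -39)
W + E = -7 - 39 = -46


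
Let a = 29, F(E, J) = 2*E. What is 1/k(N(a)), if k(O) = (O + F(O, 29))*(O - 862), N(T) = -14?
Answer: 1/36792 ≈ 2.7180e-5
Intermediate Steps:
k(O) = 3*O*(-862 + O) (k(O) = (O + 2*O)*(O - 862) = (3*O)*(-862 + O) = 3*O*(-862 + O))
1/k(N(a)) = 1/(3*(-14)*(-862 - 14)) = 1/(3*(-14)*(-876)) = 1/36792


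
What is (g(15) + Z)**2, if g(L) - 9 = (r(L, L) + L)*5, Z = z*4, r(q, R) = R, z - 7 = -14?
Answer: 17161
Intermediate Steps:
z = -7 (z = 7 - 14 = -7)
Z = -28 (Z = -7*4 = -28)
g(L) = 9 + 10*L (g(L) = 9 + (L + L)*5 = 9 + (2*L)*5 = 9 + 10*L)
(g(15) + Z)**2 = ((9 + 10*15) - 28)**2 = ((9 + 150) - 28)**2 = (159 - 28)**2 = 131**2 = 17161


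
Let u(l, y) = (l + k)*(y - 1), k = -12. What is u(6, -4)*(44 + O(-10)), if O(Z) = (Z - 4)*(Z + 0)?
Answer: 5520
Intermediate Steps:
u(l, y) = (-1 + y)*(-12 + l) (u(l, y) = (l - 12)*(y - 1) = (-12 + l)*(-1 + y) = (-1 + y)*(-12 + l))
O(Z) = Z*(-4 + Z) (O(Z) = (-4 + Z)*Z = Z*(-4 + Z))
u(6, -4)*(44 + O(-10)) = (12 - 1*6 - 12*(-4) + 6*(-4))*(44 - 10*(-4 - 10)) = (12 - 6 + 48 - 24)*(44 - 10*(-14)) = 30*(44 + 140) = 30*184 = 5520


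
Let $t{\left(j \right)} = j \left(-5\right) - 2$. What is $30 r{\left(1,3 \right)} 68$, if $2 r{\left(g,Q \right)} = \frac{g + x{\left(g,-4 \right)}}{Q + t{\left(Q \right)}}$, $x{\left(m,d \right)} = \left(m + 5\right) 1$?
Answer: $-510$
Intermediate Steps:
$t{\left(j \right)} = -2 - 5 j$ ($t{\left(j \right)} = - 5 j - 2 = -2 - 5 j$)
$x{\left(m,d \right)} = 5 + m$ ($x{\left(m,d \right)} = \left(5 + m\right) 1 = 5 + m$)
$r{\left(g,Q \right)} = \frac{5 + 2 g}{2 \left(-2 - 4 Q\right)}$ ($r{\left(g,Q \right)} = \frac{\left(g + \left(5 + g\right)\right) \frac{1}{Q - \left(2 + 5 Q\right)}}{2} = \frac{\left(5 + 2 g\right) \frac{1}{-2 - 4 Q}}{2} = \frac{\frac{1}{-2 - 4 Q} \left(5 + 2 g\right)}{2} = \frac{5 + 2 g}{2 \left(-2 - 4 Q\right)}$)
$30 r{\left(1,3 \right)} 68 = 30 \frac{-5 - 2}{4 \left(1 + 2 \cdot 3\right)} 68 = 30 \frac{-5 - 2}{4 \left(1 + 6\right)} 68 = 30 \cdot \frac{1}{4} \cdot \frac{1}{7} \left(-7\right) 68 = 30 \left(- \frac{1}{4}\right) 68 = \left(- \frac{15}{2}\right) 68 = -510$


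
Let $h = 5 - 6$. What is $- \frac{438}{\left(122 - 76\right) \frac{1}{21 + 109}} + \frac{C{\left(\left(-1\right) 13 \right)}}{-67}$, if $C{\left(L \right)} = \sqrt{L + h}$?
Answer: $- \frac{28470}{23} - \frac{i \sqrt{14}}{67} \approx -1237.8 - 0.055846 i$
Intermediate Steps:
$h = -1$ ($h = 5 - 6 = -1$)
$C{\left(L \right)} = \sqrt{-1 + L}$ ($C{\left(L \right)} = \sqrt{L - 1} = \sqrt{-1 + L}$)
$- \frac{438}{\left(122 - 76\right) \frac{1}{21 + 109}} + \frac{C{\left(\left(-1\right) 13 \right)}}{-67} = - \frac{438}{\left(122 - 76\right) \frac{1}{21 + 109}} + \frac{\sqrt{-1 - 13}}{-67} = - \frac{438}{46 \cdot \frac{1}{130}} + \sqrt{-1 - 13} \left(- \frac{1}{67}\right) = - \frac{438}{46 \cdot \frac{1}{130}} + \sqrt{-14} \left(- \frac{1}{67}\right) = - \frac{438}{\frac{23}{65}} + i \sqrt{14} \left(- \frac{1}{67}\right) = \left(-438\right) \frac{65}{23} - \frac{i \sqrt{14}}{67} = - \frac{28470}{23} - \frac{i \sqrt{14}}{67}$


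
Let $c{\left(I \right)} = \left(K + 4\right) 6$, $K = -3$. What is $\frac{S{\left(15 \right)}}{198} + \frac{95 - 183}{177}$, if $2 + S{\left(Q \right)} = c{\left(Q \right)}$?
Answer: $- \frac{2786}{5841} \approx -0.47697$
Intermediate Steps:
$c{\left(I \right)} = 6$ ($c{\left(I \right)} = \left(-3 + 4\right) 6 = 1 \cdot 6 = 6$)
$S{\left(Q \right)} = 4$ ($S{\left(Q \right)} = -2 + 6 = 4$)
$\frac{S{\left(15 \right)}}{198} + \frac{95 - 183}{177} = \frac{4}{198} + \frac{95 - 183}{177} = 4 \cdot \frac{1}{198} + \left(95 - 183\right) \frac{1}{177} = \frac{2}{99} - \frac{88}{177} = - \frac{2786}{5841}$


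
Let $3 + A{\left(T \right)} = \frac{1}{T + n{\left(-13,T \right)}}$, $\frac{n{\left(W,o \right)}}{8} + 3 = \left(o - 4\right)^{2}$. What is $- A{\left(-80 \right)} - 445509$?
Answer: $- \frac{25101590065}{56344} \approx -4.4551 \cdot 10^{5}$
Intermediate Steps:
$n{\left(W,o \right)} = -24 + 8 \left(-4 + o\right)^{2}$ ($n{\left(W,o \right)} = -24 + 8 \left(o - 4\right)^{2} = -24 + 8 \left(-4 + o\right)^{2}$)
$A{\left(T \right)} = -3 + \frac{1}{-24 + T + 8 \left(-4 + T\right)^{2}}$ ($A{\left(T \right)} = -3 + \frac{1}{T + \left(-24 + 8 \left(-4 + T\right)^{2}\right)} = -3 + \frac{1}{-24 + T + 8 \left(-4 + T\right)^{2}}$)
$- A{\left(-80 \right)} - 445509 = - \frac{-311 - 24 \left(-80\right)^{2} + 189 \left(-80\right)}{104 - -5040 + 8 \left(-80\right)^{2}} - 445509 = - \frac{-311 - 153600 - 15120}{104 + 5040 + 8 \cdot 6400} - 445509 = - \frac{-311 - 153600 - 15120}{104 + 5040 + 51200} - 445509 = - \frac{-169031}{56344} - 445509 = \left(-1\right) \left(- \frac{169031}{56344}\right) - 445509 = \frac{169031}{56344} - 445509 = - \frac{25101590065}{56344}$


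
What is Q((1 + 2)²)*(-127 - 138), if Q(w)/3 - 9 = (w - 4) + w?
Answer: -18285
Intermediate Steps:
Q(w) = 15 + 6*w (Q(w) = 27 + 3*((w - 4) + w) = 27 + 3*((-4 + w) + w) = 27 + 3*(-4 + 2*w) = 27 + (-12 + 6*w) = 15 + 6*w)
Q((1 + 2)²)*(-127 - 138) = (15 + 6*(1 + 2)²)*(-127 - 138) = (15 + 6*3²)*(-265) = (15 + 6*9)*(-265) = (15 + 54)*(-265) = 69*(-265) = -18285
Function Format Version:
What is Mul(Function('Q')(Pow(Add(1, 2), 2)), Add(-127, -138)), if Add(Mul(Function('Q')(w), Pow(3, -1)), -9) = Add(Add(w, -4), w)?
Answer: -18285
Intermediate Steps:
Function('Q')(w) = Add(15, Mul(6, w)) (Function('Q')(w) = Add(27, Mul(3, Add(Add(w, -4), w))) = Add(27, Mul(3, Add(Add(-4, w), w))) = Add(27, Mul(3, Add(-4, Mul(2, w)))) = Add(27, Add(-12, Mul(6, w))) = Add(15, Mul(6, w)))
Mul(Function('Q')(Pow(Add(1, 2), 2)), Add(-127, -138)) = Mul(Add(15, Mul(6, Pow(Add(1, 2), 2))), Add(-127, -138)) = Mul(Add(15, Mul(6, Pow(3, 2))), -265) = Mul(Add(15, Mul(6, 9)), -265) = Mul(Add(15, 54), -265) = Mul(69, -265) = -18285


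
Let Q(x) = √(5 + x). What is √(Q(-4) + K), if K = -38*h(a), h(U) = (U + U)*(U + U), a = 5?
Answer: I*√3799 ≈ 61.636*I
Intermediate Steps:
h(U) = 4*U² (h(U) = (2*U)*(2*U) = 4*U²)
K = -3800 (K = -152*5² = -152*25 = -38*100 = -3800)
√(Q(-4) + K) = √(√(5 - 4) - 3800) = √(√1 - 3800) = √(1 - 3800) = √(-3799) = I*√3799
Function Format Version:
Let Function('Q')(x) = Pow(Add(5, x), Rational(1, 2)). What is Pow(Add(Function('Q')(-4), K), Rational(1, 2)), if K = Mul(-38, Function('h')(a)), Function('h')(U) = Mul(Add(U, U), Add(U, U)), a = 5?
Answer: Mul(I, Pow(3799, Rational(1, 2))) ≈ Mul(61.636, I)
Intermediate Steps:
Function('h')(U) = Mul(4, Pow(U, 2)) (Function('h')(U) = Mul(Mul(2, U), Mul(2, U)) = Mul(4, Pow(U, 2)))
K = -3800 (K = Mul(-38, Mul(4, Pow(5, 2))) = Mul(-38, Mul(4, 25)) = Mul(-38, 100) = -3800)
Pow(Add(Function('Q')(-4), K), Rational(1, 2)) = Pow(Add(Pow(Add(5, -4), Rational(1, 2)), -3800), Rational(1, 2)) = Pow(Add(Pow(1, Rational(1, 2)), -3800), Rational(1, 2)) = Pow(Add(1, -3800), Rational(1, 2)) = Pow(-3799, Rational(1, 2)) = Mul(I, Pow(3799, Rational(1, 2)))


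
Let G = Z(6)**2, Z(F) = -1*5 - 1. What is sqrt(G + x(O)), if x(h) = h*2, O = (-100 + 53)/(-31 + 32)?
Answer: I*sqrt(58) ≈ 7.6158*I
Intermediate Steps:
Z(F) = -6 (Z(F) = -5 - 1 = -6)
O = -47 (O = -47/1 = -47*1 = -47)
x(h) = 2*h
G = 36 (G = (-6)**2 = 36)
sqrt(G + x(O)) = sqrt(36 + 2*(-47)) = sqrt(36 - 94) = sqrt(-58) = I*sqrt(58)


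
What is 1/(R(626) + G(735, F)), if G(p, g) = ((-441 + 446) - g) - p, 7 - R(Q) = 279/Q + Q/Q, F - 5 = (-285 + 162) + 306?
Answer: -626/571191 ≈ -0.0010960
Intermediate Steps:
F = 188 (F = 5 + ((-285 + 162) + 306) = 5 + (-123 + 306) = 5 + 183 = 188)
R(Q) = 6 - 279/Q (R(Q) = 7 - (279/Q + Q/Q) = 7 - (279/Q + 1) = 7 - (1 + 279/Q) = 7 + (-1 - 279/Q) = 6 - 279/Q)
G(p, g) = 5 - g - p (G(p, g) = (5 - g) - p = 5 - g - p)
1/(R(626) + G(735, F)) = 1/((6 - 279/626) + (5 - 1*188 - 1*735)) = 1/((6 - 279*1/626) + (5 - 188 - 735)) = 1/((6 - 279/626) - 918) = 1/(3477/626 - 918) = 1/(-571191/626) = -626/571191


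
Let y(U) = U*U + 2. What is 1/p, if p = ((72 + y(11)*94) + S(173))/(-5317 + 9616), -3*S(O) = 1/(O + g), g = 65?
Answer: 3069486/8306675 ≈ 0.36952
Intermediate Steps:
y(U) = 2 + U**2 (y(U) = U**2 + 2 = 2 + U**2)
S(O) = -1/(3*(65 + O)) (S(O) = -1/(3*(O + 65)) = -1/(3*(65 + O)))
p = 8306675/3069486 (p = ((72 + (2 + 11**2)*94) - 1/(195 + 3*173))/(-5317 + 9616) = ((72 + (2 + 121)*94) - 1/(195 + 519))/4299 = ((72 + 123*94) - 1/714)*(1/4299) = ((72 + 11562) - 1*1/714)*(1/4299) = (11634 - 1/714)*(1/4299) = (8306675/714)*(1/4299) = 8306675/3069486 ≈ 2.7062)
1/p = 1/(8306675/3069486) = 3069486/8306675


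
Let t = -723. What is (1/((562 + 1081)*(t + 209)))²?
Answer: 1/713183628004 ≈ 1.4022e-12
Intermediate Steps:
(1/((562 + 1081)*(t + 209)))² = (1/((562 + 1081)*(-723 + 209)))² = (1/(1643*(-514)))² = (1/(-844502))² = (-1/844502)² = 1/713183628004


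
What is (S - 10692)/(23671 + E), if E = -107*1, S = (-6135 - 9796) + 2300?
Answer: -24323/23564 ≈ -1.0322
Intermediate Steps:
S = -13631 (S = -15931 + 2300 = -13631)
E = -107
(S - 10692)/(23671 + E) = (-13631 - 10692)/(23671 - 107) = -24323/23564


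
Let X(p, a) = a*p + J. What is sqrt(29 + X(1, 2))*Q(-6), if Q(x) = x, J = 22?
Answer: -6*sqrt(53) ≈ -43.681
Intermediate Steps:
X(p, a) = 22 + a*p (X(p, a) = a*p + 22 = 22 + a*p)
sqrt(29 + X(1, 2))*Q(-6) = sqrt(29 + (22 + 2*1))*(-6) = sqrt(29 + (22 + 2))*(-6) = sqrt(29 + 24)*(-6) = sqrt(53)*(-6) = -6*sqrt(53)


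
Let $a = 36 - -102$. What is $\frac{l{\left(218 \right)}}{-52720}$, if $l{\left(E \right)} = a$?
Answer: $- \frac{69}{26360} \approx -0.0026176$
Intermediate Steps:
$a = 138$ ($a = 36 + 102 = 138$)
$l{\left(E \right)} = 138$
$\frac{l{\left(218 \right)}}{-52720} = \frac{138}{-52720} = 138 \left(- \frac{1}{52720}\right) = - \frac{69}{26360}$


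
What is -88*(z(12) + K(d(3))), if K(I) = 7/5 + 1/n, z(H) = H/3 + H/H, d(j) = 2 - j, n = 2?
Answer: -3036/5 ≈ -607.20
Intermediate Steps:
z(H) = 1 + H/3 (z(H) = H*(1/3) + 1 = H/3 + 1 = 1 + H/3)
K(I) = 19/10 (K(I) = 7/5 + 1/2 = 19/10)
-88*(z(12) + K(d(3))) = -88*((1 + (1/3)*12) + 19/10) = -88*((1 + 4) + 19/10) = -88*(5 + 19/10) = -88*69/10 = -3036/5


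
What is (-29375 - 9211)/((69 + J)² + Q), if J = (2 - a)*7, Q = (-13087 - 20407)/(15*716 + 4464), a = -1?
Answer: -293330772/61559453 ≈ -4.7650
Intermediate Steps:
Q = -16747/7602 (Q = -33494/(10740 + 4464) = -33494/15204 = -33494*1/15204 = -16747/7602 ≈ -2.2030)
J = 21 (J = (2 - 1*(-1))*7 = (2 + 1)*7 = 3*7 = 21)
(-29375 - 9211)/((69 + J)² + Q) = (-29375 - 9211)/((69 + 21)² - 16747/7602) = -38586/(90² - 16747/7602) = -38586/(8100 - 16747/7602) = -38586/61559453/7602 = -38586*7602/61559453 = -293330772/61559453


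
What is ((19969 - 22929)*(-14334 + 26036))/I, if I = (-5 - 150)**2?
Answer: -6927584/4805 ≈ -1441.7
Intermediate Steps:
I = 24025 (I = (-155)**2 = 24025)
((19969 - 22929)*(-14334 + 26036))/I = ((19969 - 22929)*(-14334 + 26036))/24025 = -2960*11702*(1/24025) = -34637920*1/24025 = -6927584/4805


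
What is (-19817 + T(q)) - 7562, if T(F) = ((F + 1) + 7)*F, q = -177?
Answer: 2534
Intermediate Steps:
T(F) = F*(8 + F) (T(F) = ((1 + F) + 7)*F = (8 + F)*F = F*(8 + F))
(-19817 + T(q)) - 7562 = (-19817 - 177*(8 - 177)) - 7562 = (-19817 - 177*(-169)) - 7562 = (-19817 + 29913) - 7562 = 10096 - 7562 = 2534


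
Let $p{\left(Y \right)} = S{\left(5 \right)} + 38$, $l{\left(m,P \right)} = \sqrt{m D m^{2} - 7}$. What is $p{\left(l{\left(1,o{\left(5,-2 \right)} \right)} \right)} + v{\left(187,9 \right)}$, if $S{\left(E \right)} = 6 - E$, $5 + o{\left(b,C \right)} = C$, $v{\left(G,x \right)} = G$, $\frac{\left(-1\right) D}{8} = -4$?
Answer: $226$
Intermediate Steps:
$D = 32$ ($D = \left(-8\right) \left(-4\right) = 32$)
$o{\left(b,C \right)} = -5 + C$
$l{\left(m,P \right)} = \sqrt{-7 + 32 m^{3}}$ ($l{\left(m,P \right)} = \sqrt{m 32 m^{2} - 7} = \sqrt{32 m m^{2} - 7} = \sqrt{32 m^{3} - 7} = \sqrt{-7 + 32 m^{3}}$)
$p{\left(Y \right)} = 39$ ($p{\left(Y \right)} = \left(6 - 5\right) + 38 = 1 + 38 = 39$)
$p{\left(l{\left(1,o{\left(5,-2 \right)} \right)} \right)} + v{\left(187,9 \right)} = 39 + 187 = 226$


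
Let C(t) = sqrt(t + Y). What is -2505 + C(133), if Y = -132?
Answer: -2504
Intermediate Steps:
C(t) = sqrt(-132 + t) (C(t) = sqrt(t - 132) = sqrt(-132 + t))
-2505 + C(133) = -2505 + sqrt(-132 + 133) = -2505 + sqrt(1) = -2505 + 1 = -2504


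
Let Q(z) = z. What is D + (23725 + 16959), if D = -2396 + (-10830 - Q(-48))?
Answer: 27506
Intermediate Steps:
D = -13178 (D = -2396 + (-10830 - 1*(-48)) = -2396 + (-10830 + 48) = -2396 - 10782 = -13178)
D + (23725 + 16959) = -13178 + (23725 + 16959) = -13178 + 40684 = 27506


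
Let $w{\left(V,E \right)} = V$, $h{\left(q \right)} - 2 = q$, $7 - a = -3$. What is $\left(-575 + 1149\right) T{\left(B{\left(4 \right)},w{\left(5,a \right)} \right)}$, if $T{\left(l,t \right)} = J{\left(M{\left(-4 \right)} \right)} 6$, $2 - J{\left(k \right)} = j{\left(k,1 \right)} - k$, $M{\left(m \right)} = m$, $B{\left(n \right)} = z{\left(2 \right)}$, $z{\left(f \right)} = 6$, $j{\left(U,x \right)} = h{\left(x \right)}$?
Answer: $-17220$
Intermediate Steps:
$a = 10$ ($a = 7 - -3 = 7 + 3 = 10$)
$h{\left(q \right)} = 2 + q$
$j{\left(U,x \right)} = 2 + x$
$B{\left(n \right)} = 6$
$J{\left(k \right)} = -1 + k$ ($J{\left(k \right)} = 2 - \left(\left(2 + 1\right) - k\right) = 2 - \left(3 - k\right) = 2 + \left(-3 + k\right) = -1 + k$)
$T{\left(l,t \right)} = -30$ ($T{\left(l,t \right)} = \left(-1 - 4\right) 6 = \left(-5\right) 6 = -30$)
$\left(-575 + 1149\right) T{\left(B{\left(4 \right)},w{\left(5,a \right)} \right)} = \left(-575 + 1149\right) \left(-30\right) = 574 \left(-30\right) = -17220$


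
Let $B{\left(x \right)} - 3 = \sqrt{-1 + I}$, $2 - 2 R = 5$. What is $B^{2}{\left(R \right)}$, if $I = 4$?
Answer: $\left(3 + \sqrt{3}\right)^{2} \approx 22.392$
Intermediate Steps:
$R = - \frac{3}{2}$ ($R = 1 - \frac{5}{2} = - \frac{3}{2} \approx -1.5$)
$B{\left(x \right)} = 3 + \sqrt{3}$ ($B{\left(x \right)} = 3 + \sqrt{-1 + 4} = 3 + \sqrt{3}$)
$B^{2}{\left(R \right)} = \left(3 + \sqrt{3}\right)^{2}$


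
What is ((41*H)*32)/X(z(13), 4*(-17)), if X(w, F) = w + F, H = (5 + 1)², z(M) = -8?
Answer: -11808/19 ≈ -621.47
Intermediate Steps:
H = 36 (H = 6² = 36)
X(w, F) = F + w
((41*H)*32)/X(z(13), 4*(-17)) = ((41*36)*32)/(4*(-17) - 8) = (1476*32)/(-68 - 8) = 47232/(-76) = 47232*(-1/76) = -11808/19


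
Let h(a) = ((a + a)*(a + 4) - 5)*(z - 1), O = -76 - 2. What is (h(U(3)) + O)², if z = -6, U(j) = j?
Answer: 113569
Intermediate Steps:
O = -78
h(a) = 35 - 14*a*(4 + a) (h(a) = ((a + a)*(a + 4) - 5)*(-6 - 1) = ((2*a)*(4 + a) - 5)*(-7) = (2*a*(4 + a) - 5)*(-7) = (-5 + 2*a*(4 + a))*(-7) = 35 - 14*a*(4 + a))
(h(U(3)) + O)² = ((35 - 56*3 - 14*3²) - 78)² = ((35 - 168 - 14*9) - 78)² = ((35 - 168 - 126) - 78)² = (-259 - 78)² = (-337)² = 113569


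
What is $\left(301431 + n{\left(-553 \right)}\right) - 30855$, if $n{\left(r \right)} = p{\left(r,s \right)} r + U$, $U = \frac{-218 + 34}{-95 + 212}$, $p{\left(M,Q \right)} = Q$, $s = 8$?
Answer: $\frac{31139600}{117} \approx 2.6615 \cdot 10^{5}$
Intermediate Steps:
$U = - \frac{184}{117} \approx -1.5726$
$n{\left(r \right)} = - \frac{184}{117} + 8 r$ ($n{\left(r \right)} = 8 r - \frac{184}{117} = - \frac{184}{117} + 8 r$)
$\left(301431 + n{\left(-553 \right)}\right) - 30855 = \left(301431 + \left(- \frac{184}{117} + 8 \left(-553\right)\right)\right) - 30855 = \left(301431 - \frac{517792}{117}\right) - 30855 = \frac{34749635}{117} - 30855 = \frac{31139600}{117}$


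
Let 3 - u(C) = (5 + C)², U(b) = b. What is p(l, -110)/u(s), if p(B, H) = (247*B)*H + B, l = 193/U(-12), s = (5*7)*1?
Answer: -5243617/19164 ≈ -273.62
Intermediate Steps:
s = 35 (s = 35*1 = 35)
u(C) = 3 - (5 + C)²
l = -193/12 (l = 193/(-12) = 193*(-1/12) = -193/12 ≈ -16.083)
p(B, H) = B + 247*B*H (p(B, H) = 247*B*H + B = B + 247*B*H)
p(l, -110)/u(s) = (-193*(1 + 247*(-110))/12)/(3 - (5 + 35)²) = (-193*(1 - 27170)/12)/(3 - 1*40²) = (-193/12*(-27169))/(3 - 1*1600) = 5243617/(12*(3 - 1600)) = (5243617/12)/(-1597) = (5243617/12)*(-1/1597) = -5243617/19164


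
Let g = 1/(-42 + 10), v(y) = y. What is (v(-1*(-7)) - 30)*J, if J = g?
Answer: 23/32 ≈ 0.71875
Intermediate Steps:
g = -1/32 (g = 1/(-32) = -1/32 ≈ -0.031250)
J = -1/32 ≈ -0.031250
(v(-1*(-7)) - 30)*J = (-1*(-7) - 30)*(-1/32) = (7 - 30)*(-1/32) = -23*(-1/32) = 23/32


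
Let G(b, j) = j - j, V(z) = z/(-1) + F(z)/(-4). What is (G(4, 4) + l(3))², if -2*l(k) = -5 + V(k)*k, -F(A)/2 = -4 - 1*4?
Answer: 169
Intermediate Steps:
F(A) = 16 (F(A) = -2*(-4 - 1*4) = -2*(-4 - 4) = -2*(-8) = 16)
V(z) = -4 - z (V(z) = z/(-1) + 16/(-4) = z*(-1) + 16*(-¼) = -z - 4 = -4 - z)
G(b, j) = 0
l(k) = 5/2 - k*(-4 - k)/2 (l(k) = -(-5 + (-4 - k)*k)/2 = -(-5 + k*(-4 - k))/2 = 5/2 - k*(-4 - k)/2)
(G(4, 4) + l(3))² = (0 + (5/2 + (½)*3*(4 + 3)))² = (0 + (5/2 + (½)*3*7))² = (0 + (5/2 + 21/2))² = (0 + 13)² = 13² = 169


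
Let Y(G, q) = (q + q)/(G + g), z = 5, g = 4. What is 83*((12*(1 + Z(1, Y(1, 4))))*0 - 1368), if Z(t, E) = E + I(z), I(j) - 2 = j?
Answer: -113544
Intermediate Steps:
Y(G, q) = 2*q/(4 + G) (Y(G, q) = (q + q)/(G + 4) = (2*q)/(4 + G) = 2*q/(4 + G))
I(j) = 2 + j
Z(t, E) = 7 + E (Z(t, E) = E + (2 + 5) = E + 7 = 7 + E)
83*((12*(1 + Z(1, Y(1, 4))))*0 - 1368) = 83*((12*(1 + (7 + 2*4/(4 + 1))))*0 - 1368) = 83*((12*(1 + (7 + 2*4/5)))*0 - 1368) = 83*((12*(1 + (7 + 2*4*(1/5))))*0 - 1368) = 83*((12*(1 + (7 + 8/5)))*0 - 1368) = 83*((12*(1 + 43/5))*0 - 1368) = 83*((12*(48/5))*0 - 1368) = 83*((576/5)*0 - 1368) = 83*(0 - 1368) = 83*(-1368) = -113544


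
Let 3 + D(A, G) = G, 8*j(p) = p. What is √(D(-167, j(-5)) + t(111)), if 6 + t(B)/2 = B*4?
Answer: √13958/4 ≈ 29.536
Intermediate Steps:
j(p) = p/8
D(A, G) = -3 + G
t(B) = -12 + 8*B (t(B) = -12 + 2*(B*4) = -12 + 2*(4*B) = -12 + 8*B)
√(D(-167, j(-5)) + t(111)) = √((-3 + (⅛)*(-5)) + (-12 + 8*111)) = √((-3 - 5/8) + (-12 + 888)) = √(-29/8 + 876) = √(6979/8) = √13958/4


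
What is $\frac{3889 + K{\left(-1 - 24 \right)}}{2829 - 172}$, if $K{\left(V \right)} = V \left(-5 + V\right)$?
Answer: $\frac{4639}{2657} \approx 1.746$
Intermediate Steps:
$\frac{3889 + K{\left(-1 - 24 \right)}}{2829 - 172} = \frac{3889 + \left(-1 - 24\right) \left(-5 - 25\right)}{2829 - 172} = \frac{3889 - 25 \left(-5 - 25\right)}{2657} = \left(3889 - -750\right) \frac{1}{2657} = \left(3889 + 750\right) \frac{1}{2657} = 4639 \cdot \frac{1}{2657} = \frac{4639}{2657}$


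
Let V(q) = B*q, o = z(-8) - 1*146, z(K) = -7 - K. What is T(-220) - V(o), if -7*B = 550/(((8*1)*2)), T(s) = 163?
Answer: -30747/56 ≈ -549.05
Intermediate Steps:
B = -275/56 (B = -550/(7*((8*1)*2)) = -550/(7*(8*2)) = -550/(7*16) = -1/7*275/8 = -275/56 ≈ -4.9107)
o = -145 (o = (-7 - 1*(-8)) - 1*146 = (-7 + 8) - 146 = 1 - 146 = -145)
V(q) = -275*q/56
T(-220) - V(o) = 163 - (-275)*(-145)/56 = 163 - 1*39875/56 = 163 - 39875/56 = -30747/56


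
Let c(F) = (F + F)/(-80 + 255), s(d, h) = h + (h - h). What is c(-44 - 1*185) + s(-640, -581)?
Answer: -102133/175 ≈ -583.62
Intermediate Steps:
s(d, h) = h (s(d, h) = h + 0 = h)
c(F) = 2*F/175 (c(F) = (2*F)/175 = (2*F)*(1/175) = 2*F/175)
c(-44 - 1*185) + s(-640, -581) = 2*(-44 - 1*185)/175 - 581 = 2*(-44 - 185)/175 - 581 = (2/175)*(-229) - 581 = -458/175 - 581 = -102133/175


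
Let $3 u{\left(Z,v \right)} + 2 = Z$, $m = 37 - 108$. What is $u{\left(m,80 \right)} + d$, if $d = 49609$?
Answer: $\frac{148754}{3} \approx 49585.0$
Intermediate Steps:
$m = -71$
$u{\left(Z,v \right)} = - \frac{2}{3} + \frac{Z}{3}$
$u{\left(m,80 \right)} + d = \left(- \frac{2}{3} + \frac{1}{3} \left(-71\right)\right) + 49609 = \left(- \frac{2}{3} - \frac{71}{3}\right) + 49609 = - \frac{73}{3} + 49609 = \frac{148754}{3}$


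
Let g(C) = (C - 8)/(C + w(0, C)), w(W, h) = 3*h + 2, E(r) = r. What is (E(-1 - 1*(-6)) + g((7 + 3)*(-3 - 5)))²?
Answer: 703921/25281 ≈ 27.844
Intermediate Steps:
w(W, h) = 2 + 3*h
g(C) = (-8 + C)/(2 + 4*C) (g(C) = (C - 8)/(C + (2 + 3*C)) = (-8 + C)/(2 + 4*C))
(E(-1 - 1*(-6)) + g((7 + 3)*(-3 - 5)))² = ((-1 - 1*(-6)) + (-8 + (7 + 3)*(-3 - 5))/(2*(1 + 2*((7 + 3)*(-3 - 5)))))² = ((-1 + 6) + (-8 + 10*(-8))/(2*(1 + 2*(10*(-8)))))² = (5 + (-8 - 80)/(2*(1 + 2*(-80))))² = (5 + (½)*(-88)/(1 - 160))² = (5 + (½)*(-88)/(-159))² = (5 + (½)*(-1/159)*(-88))² = (5 + 44/159)² = (839/159)² = 703921/25281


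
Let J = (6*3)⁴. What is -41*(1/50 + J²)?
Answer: -22590919180841/50 ≈ -4.5182e+11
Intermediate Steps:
J = 104976 (J = 18⁴ = 104976)
-41*(1/50 + J²) = -41*(1/50 + 104976²) = -41*(1/50 + 11019960576) = -41*550998028801/50 = -22590919180841/50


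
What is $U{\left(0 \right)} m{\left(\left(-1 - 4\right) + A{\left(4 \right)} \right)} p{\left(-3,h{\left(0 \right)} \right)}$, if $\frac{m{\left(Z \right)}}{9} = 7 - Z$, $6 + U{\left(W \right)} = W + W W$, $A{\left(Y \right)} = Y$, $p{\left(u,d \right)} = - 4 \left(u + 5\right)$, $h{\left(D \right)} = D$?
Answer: $3456$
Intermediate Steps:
$p{\left(u,d \right)} = -20 - 4 u$ ($p{\left(u,d \right)} = - 4 \left(5 + u\right) = -20 - 4 u$)
$U{\left(W \right)} = -6 + W + W^{2}$ ($U{\left(W \right)} = -6 + \left(W + W W\right) = -6 + \left(W + W^{2}\right) = -6 + W + W^{2}$)
$m{\left(Z \right)} = 63 - 9 Z$ ($m{\left(Z \right)} = 9 \left(7 - Z\right) = 63 - 9 Z$)
$U{\left(0 \right)} m{\left(\left(-1 - 4\right) + A{\left(4 \right)} \right)} p{\left(-3,h{\left(0 \right)} \right)} = \left(-6 + 0 + 0^{2}\right) \left(63 - 9 \left(\left(-1 - 4\right) + 4\right)\right) \left(-20 - -12\right) = \left(-6 + 0 + 0\right) \left(63 - 9 \left(-5 + 4\right)\right) \left(-20 + 12\right) = - 6 \left(63 - -9\right) \left(-8\right) = - 6 \left(63 + 9\right) \left(-8\right) = \left(-6\right) 72 \left(-8\right) = \left(-432\right) \left(-8\right) = 3456$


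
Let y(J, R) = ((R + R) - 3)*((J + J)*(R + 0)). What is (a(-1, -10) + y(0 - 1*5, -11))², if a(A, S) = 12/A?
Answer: 7628644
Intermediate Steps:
y(J, R) = 2*J*R*(-3 + 2*R) (y(J, R) = (2*R - 3)*((2*J)*R) = (-3 + 2*R)*(2*J*R) = 2*J*R*(-3 + 2*R))
(a(-1, -10) + y(0 - 1*5, -11))² = (12/(-1) + 2*(0 - 1*5)*(-11)*(-3 + 2*(-11)))² = (12*(-1) + 2*(0 - 5)*(-11)*(-3 - 22))² = (-12 + 2*(-5)*(-11)*(-25))² = (-12 - 2750)² = (-2762)² = 7628644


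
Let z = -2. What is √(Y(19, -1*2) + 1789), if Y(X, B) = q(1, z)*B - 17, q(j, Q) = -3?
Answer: √1778 ≈ 42.166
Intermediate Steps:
Y(X, B) = -17 - 3*B (Y(X, B) = -3*B - 17 = -17 - 3*B)
√(Y(19, -1*2) + 1789) = √((-17 - (-3)*2) + 1789) = √((-17 - 3*(-2)) + 1789) = √((-17 + 6) + 1789) = √(-11 + 1789) = √1778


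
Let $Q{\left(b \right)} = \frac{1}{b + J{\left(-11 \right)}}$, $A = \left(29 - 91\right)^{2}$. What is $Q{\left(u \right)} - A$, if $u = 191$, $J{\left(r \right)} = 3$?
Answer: $- \frac{745735}{194} \approx -3844.0$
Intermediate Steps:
$A = 3844$ ($A = \left(-62\right)^{2} = 3844$)
$Q{\left(b \right)} = \frac{1}{3 + b}$ ($Q{\left(b \right)} = \frac{1}{b + 3} = \frac{1}{3 + b}$)
$Q{\left(u \right)} - A = \frac{1}{3 + 191} - 3844 = \frac{1}{194} - 3844 = - \frac{745735}{194}$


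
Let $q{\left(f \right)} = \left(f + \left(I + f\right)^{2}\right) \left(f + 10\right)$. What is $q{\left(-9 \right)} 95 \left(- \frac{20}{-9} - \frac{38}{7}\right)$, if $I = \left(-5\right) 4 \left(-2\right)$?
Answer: $- \frac{2609840}{9} \approx -2.8998 \cdot 10^{5}$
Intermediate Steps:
$I = 40$ ($I = \left(-20\right) \left(-2\right) = 40$)
$q{\left(f \right)} = \left(10 + f\right) \left(f + \left(40 + f\right)^{2}\right)$ ($q{\left(f \right)} = \left(f + \left(40 + f\right)^{2}\right) \left(f + 10\right) = \left(f + \left(40 + f\right)^{2}\right) \left(10 + f\right) = \left(10 + f\right) \left(f + \left(40 + f\right)^{2}\right)$)
$q{\left(-9 \right)} 95 \left(- \frac{20}{-9} - \frac{38}{7}\right) = \left(16000 + \left(-9\right)^{3} + 91 \left(-9\right)^{2} + 2410 \left(-9\right)\right) 95 \left(- \frac{20}{-9} - \frac{38}{7}\right) = \left(16000 - 729 + 91 \cdot 81 - 21690\right) 95 \left(\left(-20\right) \left(- \frac{1}{9}\right) - \frac{38}{7}\right) = \left(16000 - 729 + 7371 - 21690\right) 95 \left(\frac{20}{9} - \frac{38}{7}\right) = 952 \cdot 95 \left(- \frac{202}{63}\right) = 90440 \left(- \frac{202}{63}\right) = - \frac{2609840}{9}$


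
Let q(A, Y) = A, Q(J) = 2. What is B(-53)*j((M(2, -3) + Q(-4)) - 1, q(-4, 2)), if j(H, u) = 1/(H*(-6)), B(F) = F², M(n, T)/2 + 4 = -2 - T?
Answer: 2809/30 ≈ 93.633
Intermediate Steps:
M(n, T) = -12 - 2*T (M(n, T) = -8 + 2*(-2 - T) = -8 + (-4 - 2*T) = -12 - 2*T)
j(H, u) = -1/(6*H) (j(H, u) = -⅙/H = -1/(6*H))
B(-53)*j((M(2, -3) + Q(-4)) - 1, q(-4, 2)) = (-53)²*(-1/(6*(((-12 - 2*(-3)) + 2) - 1))) = 2809*(-1/(6*(((-12 + 6) + 2) - 1))) = 2809*(-1/(6*((-6 + 2) - 1))) = 2809*(-1/(6*(-4 - 1))) = 2809*(-⅙/(-5)) = 2809*(-⅙*(-⅕)) = 2809*(1/30) = 2809/30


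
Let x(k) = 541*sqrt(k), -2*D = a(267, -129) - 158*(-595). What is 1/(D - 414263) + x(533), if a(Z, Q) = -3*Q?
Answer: -2/922923 + 541*sqrt(533) ≈ 12490.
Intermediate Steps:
D = -94397/2 (D = -(-3*(-129) - 158*(-595))/2 = -(387 + 94010)/2 = -1/2*94397 = -94397/2 ≈ -47199.)
1/(D - 414263) + x(533) = 1/(-94397/2 - 414263) + 541*sqrt(533) = 1/(-922923/2) + 541*sqrt(533) = -2/922923 + 541*sqrt(533)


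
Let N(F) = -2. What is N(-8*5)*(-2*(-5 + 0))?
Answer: -20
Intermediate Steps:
N(-8*5)*(-2*(-5 + 0)) = -(-4)*(-5 + 0) = -(-4)*(-5) = -2*10 = -20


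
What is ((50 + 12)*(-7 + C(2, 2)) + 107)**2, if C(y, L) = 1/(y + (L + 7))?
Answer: 12496225/121 ≈ 1.0327e+5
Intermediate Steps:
C(y, L) = 1/(7 + L + y) (C(y, L) = 1/(y + (7 + L)) = 1/(7 + L + y))
((50 + 12)*(-7 + C(2, 2)) + 107)**2 = ((50 + 12)*(-7 + 1/(7 + 2 + 2)) + 107)**2 = (62*(-7 + 1/11) + 107)**2 = (62*(-76/11) + 107)**2 = (-4712/11 + 107)**2 = (-3535/11)**2 = 12496225/121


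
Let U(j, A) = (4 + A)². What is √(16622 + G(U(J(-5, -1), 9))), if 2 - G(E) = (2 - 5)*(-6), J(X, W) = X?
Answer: 19*√46 ≈ 128.86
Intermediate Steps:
G(E) = -16 (G(E) = 2 - (2 - 5)*(-6) = 2 - (-3)*(-6) = 2 - 1*18 = 2 - 18 = -16)
√(16622 + G(U(J(-5, -1), 9))) = √(16622 - 16) = √16606 = 19*√46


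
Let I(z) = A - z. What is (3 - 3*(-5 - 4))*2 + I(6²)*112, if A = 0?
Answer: -3972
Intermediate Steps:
I(z) = -z (I(z) = 0 - z = -z)
(3 - 3*(-5 - 4))*2 + I(6²)*112 = (3 - 3*(-5 - 4))*2 - 1*6²*112 = (3 - 3*(-9))*2 - 1*36*112 = (3 + 27)*2 - 36*112 = 30*2 - 4032 = 60 - 4032 = -3972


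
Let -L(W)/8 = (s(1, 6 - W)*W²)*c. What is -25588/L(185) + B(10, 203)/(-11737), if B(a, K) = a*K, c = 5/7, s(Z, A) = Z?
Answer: -169196377/4016988250 ≈ -0.042120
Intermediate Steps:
c = 5/7 (c = 5*(⅐) = 5/7 ≈ 0.71429)
L(W) = -40*W²/7 (L(W) = -8*1*W²*5/7 = -8*W²*5/7 = -40*W²/7)
B(a, K) = K*a
-25588/L(185) + B(10, 203)/(-11737) = -25588/((-40/7*185²)) + (203*10)/(-11737) = -25588/((-40/7*34225)) + 2030*(-1/11737) = -25588/(-1369000/7) - 2030/11737 = -25588*(-7/1369000) - 2030/11737 = 44779/342250 - 2030/11737 = -169196377/4016988250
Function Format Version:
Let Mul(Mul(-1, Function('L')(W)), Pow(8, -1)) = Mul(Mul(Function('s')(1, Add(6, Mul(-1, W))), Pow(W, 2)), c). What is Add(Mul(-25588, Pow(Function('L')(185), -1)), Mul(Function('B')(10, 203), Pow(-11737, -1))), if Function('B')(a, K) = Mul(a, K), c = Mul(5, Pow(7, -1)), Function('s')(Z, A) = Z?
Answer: Rational(-169196377, 4016988250) ≈ -0.042120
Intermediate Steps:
c = Rational(5, 7) (c = Mul(5, Rational(1, 7)) = Rational(5, 7) ≈ 0.71429)
Function('L')(W) = Mul(Rational(-40, 7), Pow(W, 2)) (Function('L')(W) = Mul(-8, Mul(Mul(1, Pow(W, 2)), Rational(5, 7))) = Mul(-8, Mul(Pow(W, 2), Rational(5, 7))) = Mul(-8, Mul(Rational(5, 7), Pow(W, 2))) = Mul(Rational(-40, 7), Pow(W, 2)))
Function('B')(a, K) = Mul(K, a)
Add(Mul(-25588, Pow(Function('L')(185), -1)), Mul(Function('B')(10, 203), Pow(-11737, -1))) = Add(Mul(-25588, Pow(Mul(Rational(-40, 7), Pow(185, 2)), -1)), Mul(Mul(203, 10), Pow(-11737, -1))) = Add(Mul(-25588, Pow(Mul(Rational(-40, 7), 34225), -1)), Mul(2030, Rational(-1, 11737))) = Add(Mul(-25588, Pow(Rational(-1369000, 7), -1)), Rational(-2030, 11737)) = Add(Mul(-25588, Rational(-7, 1369000)), Rational(-2030, 11737)) = Add(Rational(44779, 342250), Rational(-2030, 11737)) = Rational(-169196377, 4016988250)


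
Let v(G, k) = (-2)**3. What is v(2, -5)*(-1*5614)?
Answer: 44912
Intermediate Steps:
v(G, k) = -8
v(2, -5)*(-1*5614) = -(-8)*5614 = -8*(-5614) = 44912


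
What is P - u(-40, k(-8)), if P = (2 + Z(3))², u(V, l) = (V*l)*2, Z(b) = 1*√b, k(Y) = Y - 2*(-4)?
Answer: (2 + √3)² ≈ 13.928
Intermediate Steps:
k(Y) = 8 + Y (k(Y) = Y + 8 = 8 + Y)
Z(b) = √b
u(V, l) = 2*V*l
P = (2 + √3)² ≈ 13.928
P - u(-40, k(-8)) = (2 + √3)² - 2*(-40)*(8 - 8) = (2 + √3)² - 2*(-40)*0 = (2 + √3)² - 1*0 = (2 + √3)² + 0 = (2 + √3)²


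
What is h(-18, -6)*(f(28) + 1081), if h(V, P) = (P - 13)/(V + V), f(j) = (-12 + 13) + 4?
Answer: 3439/6 ≈ 573.17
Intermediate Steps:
f(j) = 5 (f(j) = 1 + 4 = 5)
h(V, P) = (-13 + P)/(2*V) (h(V, P) = (-13 + P)/((2*V)) = (-13 + P)*(1/(2*V)) = (-13 + P)/(2*V))
h(-18, -6)*(f(28) + 1081) = ((1/2)*(-13 - 6)/(-18))*(5 + 1081) = ((1/2)*(-1/18)*(-19))*1086 = (19/36)*1086 = 3439/6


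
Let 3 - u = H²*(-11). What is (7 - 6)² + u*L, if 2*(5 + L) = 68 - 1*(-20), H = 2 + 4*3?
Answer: 84202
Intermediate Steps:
H = 14 (H = 2 + 12 = 14)
L = 39 (L = -5 + (68 - 1*(-20))/2 = -5 + (68 + 20)/2 = -5 + (½)*88 = -5 + 44 = 39)
u = 2159 (u = 3 - 14²*(-11) = 3 - 196*(-11) = 3 - 1*(-2156) = 3 + 2156 = 2159)
(7 - 6)² + u*L = (7 - 6)² + 2159*39 = 1² + 84201 = 1 + 84201 = 84202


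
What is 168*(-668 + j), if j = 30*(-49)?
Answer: -359184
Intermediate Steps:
j = -1470
168*(-668 + j) = 168*(-668 - 1470) = 168*(-2138) = -359184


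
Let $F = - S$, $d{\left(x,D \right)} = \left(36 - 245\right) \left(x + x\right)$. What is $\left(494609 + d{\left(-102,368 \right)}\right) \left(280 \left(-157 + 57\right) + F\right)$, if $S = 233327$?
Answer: $-140396624115$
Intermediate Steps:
$d{\left(x,D \right)} = - 418 x$ ($d{\left(x,D \right)} = - 209 \cdot 2 x = - 418 x$)
$F = -233327$ ($F = \left(-1\right) 233327 = -233327$)
$\left(494609 + d{\left(-102,368 \right)}\right) \left(280 \left(-157 + 57\right) + F\right) = \left(494609 - -42636\right) \left(280 \left(-157 + 57\right) - 233327\right) = \left(494609 + 42636\right) \left(280 \left(-100\right) - 233327\right) = 537245 \left(-28000 - 233327\right) = 537245 \left(-261327\right) = -140396624115$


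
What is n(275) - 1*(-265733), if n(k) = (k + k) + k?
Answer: 266558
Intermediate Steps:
n(k) = 3*k (n(k) = 2*k + k = 3*k)
n(275) - 1*(-265733) = 3*275 - 1*(-265733) = 825 + 265733 = 266558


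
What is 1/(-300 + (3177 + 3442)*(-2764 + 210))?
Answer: -1/16905226 ≈ -5.9153e-8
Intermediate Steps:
1/(-300 + (3177 + 3442)*(-2764 + 210)) = 1/(-300 + 6619*(-2554)) = 1/(-300 - 16904926) = 1/(-16905226) = -1/16905226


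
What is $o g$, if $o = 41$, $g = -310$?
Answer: $-12710$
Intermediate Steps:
$o g = 41 \left(-310\right) = -12710$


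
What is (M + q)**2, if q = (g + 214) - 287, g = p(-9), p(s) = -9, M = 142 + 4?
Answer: 4096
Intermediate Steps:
M = 146
g = -9
q = -82 (q = (-9 + 214) - 287 = 205 - 287 = -82)
(M + q)**2 = (146 - 82)**2 = 64**2 = 4096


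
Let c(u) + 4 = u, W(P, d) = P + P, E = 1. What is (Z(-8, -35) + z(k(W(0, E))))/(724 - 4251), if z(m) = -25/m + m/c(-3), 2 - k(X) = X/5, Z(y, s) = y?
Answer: 291/49378 ≈ 0.0058933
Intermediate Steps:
W(P, d) = 2*P
k(X) = 2 - X/5
c(u) = -4 + u
z(m) = -25/m - m/7 (z(m) = -25/m + m/(-4 - 3) = -25/m + m/(-7) = -25/m + m*(-1/7) = -25/m - m/7)
(Z(-8, -35) + z(k(W(0, E))))/(724 - 4251) = (-8 + (-25/(2 - 2*0/5) - (2 - 2*0/5)/7))/(724 - 4251) = (-8 + (-25/(2 - 1/5*0) - (2 - 1/5*0)/7))/(-3527) = (-8 + (-25/(2 + 0) - (2 + 0)/7))*(-1/3527) = (-8 + (-25/2 - 1/7*2))*(-1/3527) = (-8 + (-25*1/2 - 2/7))*(-1/3527) = (-8 + (-25/2 - 2/7))*(-1/3527) = (-8 - 179/14)*(-1/3527) = -291/14*(-1/3527) = 291/49378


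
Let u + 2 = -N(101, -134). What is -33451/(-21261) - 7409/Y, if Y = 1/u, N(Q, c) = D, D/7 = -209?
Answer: -230140702838/21261 ≈ -1.0825e+7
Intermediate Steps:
D = -1463 (D = 7*(-209) = -1463)
N(Q, c) = -1463
u = 1461 (u = -2 - 1*(-1463) = -2 + 1463 = 1461)
Y = 1/1461 ≈ 0.00068446
-33451/(-21261) - 7409/Y = -33451/(-21261) - 7409/1/1461 = -33451*(-1/21261) - 7409*1461 = 33451/21261 - 10824549 = -230140702838/21261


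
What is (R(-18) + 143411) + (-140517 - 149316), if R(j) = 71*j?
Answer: -147700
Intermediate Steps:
(R(-18) + 143411) + (-140517 - 149316) = (71*(-18) + 143411) + (-140517 - 149316) = (-1278 + 143411) - 289833 = 142133 - 289833 = -147700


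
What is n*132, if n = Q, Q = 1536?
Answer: 202752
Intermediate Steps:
n = 1536
n*132 = 1536*132 = 202752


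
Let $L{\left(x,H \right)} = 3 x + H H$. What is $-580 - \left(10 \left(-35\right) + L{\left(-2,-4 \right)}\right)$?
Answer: $-240$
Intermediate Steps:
$L{\left(x,H \right)} = H^{2} + 3 x$ ($L{\left(x,H \right)} = 3 x + H^{2} = H^{2} + 3 x$)
$-580 - \left(10 \left(-35\right) + L{\left(-2,-4 \right)}\right) = -580 - \left(10 \left(-35\right) + \left(\left(-4\right)^{2} + 3 \left(-2\right)\right)\right) = -580 - \left(-350 + \left(16 - 6\right)\right) = -580 - \left(-350 + 10\right) = -580 - -340 = -580 + 340 = -240$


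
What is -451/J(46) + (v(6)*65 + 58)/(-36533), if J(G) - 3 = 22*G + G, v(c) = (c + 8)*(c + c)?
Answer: -28124041/38761513 ≈ -0.72557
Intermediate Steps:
v(c) = 2*c*(8 + c) (v(c) = (8 + c)*(2*c) = 2*c*(8 + c))
J(G) = 3 + 23*G (J(G) = 3 + (22*G + G) = 3 + 23*G)
-451/J(46) + (v(6)*65 + 58)/(-36533) = -451/(3 + 23*46) + ((2*6*(8 + 6))*65 + 58)/(-36533) = -451/(3 + 1058) + ((2*6*14)*65 + 58)*(-1/36533) = -451/1061 + (168*65 + 58)*(-1/36533) = -451*1/1061 + (10920 + 58)*(-1/36533) = -451/1061 + 10978*(-1/36533) = -451/1061 - 10978/36533 = -28124041/38761513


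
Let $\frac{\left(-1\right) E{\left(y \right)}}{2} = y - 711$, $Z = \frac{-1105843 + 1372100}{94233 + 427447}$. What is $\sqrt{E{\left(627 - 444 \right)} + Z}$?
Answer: $\frac{\sqrt{17970582787885}}{130420} \approx 32.504$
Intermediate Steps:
$Z = \frac{266257}{521680} \approx 0.51038$
$E{\left(y \right)} = 1422 - 2 y$ ($E{\left(y \right)} = - 2 \left(y - 711\right) = - 2 \left(-711 + y\right) = 1422 - 2 y$)
$\sqrt{E{\left(627 - 444 \right)} + Z} = \sqrt{\left(1422 - 2 \left(627 - 444\right)\right) + \frac{266257}{521680}} = \sqrt{\left(1422 - 366\right) + \frac{266257}{521680}} = \sqrt{1056 + \frac{266257}{521680}} = \sqrt{\frac{551160337}{521680}} = \frac{\sqrt{17970582787885}}{130420}$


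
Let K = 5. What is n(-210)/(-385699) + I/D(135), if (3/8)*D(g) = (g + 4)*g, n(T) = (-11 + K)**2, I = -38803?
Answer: -14968079737/19300377960 ≈ -0.77553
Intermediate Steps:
n(T) = 36 (n(T) = (-11 + 5)**2 = (-6)**2 = 36)
D(g) = 8*g*(4 + g)/3 (D(g) = 8*((g + 4)*g)/3 = 8*((4 + g)*g)/3 = 8*(g*(4 + g))/3 = 8*g*(4 + g)/3)
n(-210)/(-385699) + I/D(135) = 36/(-385699) - 38803*1/(360*(4 + 135)) = 36*(-1/385699) - 38803/((8/3)*135*139) = -36/385699 - 38803/50040 = -14968079737/19300377960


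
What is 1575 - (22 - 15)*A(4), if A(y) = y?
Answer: 1547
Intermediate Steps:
1575 - (22 - 15)*A(4) = 1575 - (22 - 15)*4 = 1575 - 7*4 = 1575 - 1*28 = 1575 - 28 = 1547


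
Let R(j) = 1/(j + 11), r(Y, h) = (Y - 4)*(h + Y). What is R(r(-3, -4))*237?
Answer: 79/20 ≈ 3.9500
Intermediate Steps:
r(Y, h) = (-4 + Y)*(Y + h)
R(j) = 1/(11 + j)
R(r(-3, -4))*237 = 237/(11 + ((-3)**2 - 4*(-3) - 4*(-4) - 3*(-4))) = 237/(11 + (9 + 12 + 16 + 12)) = 237/(11 + 49) = 237/60 = (1/60)*237 = 79/20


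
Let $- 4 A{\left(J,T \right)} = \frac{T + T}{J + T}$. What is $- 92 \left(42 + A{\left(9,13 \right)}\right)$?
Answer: $- \frac{42205}{11} \approx -3836.8$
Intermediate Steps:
$A{\left(J,T \right)} = - \frac{T}{2 \left(J + T\right)}$ ($A{\left(J,T \right)} = - \frac{\left(T + T\right) \frac{1}{J + T}}{4} = - \frac{2 T \frac{1}{J + T}}{4} = - \frac{T}{2 \left(J + T\right)}$)
$- 92 \left(42 + A{\left(9,13 \right)}\right) = - 92 \left(42 - \frac{13}{2 \cdot 9 + 2 \cdot 13}\right) = - 92 \left(42 - \frac{13}{18 + 26}\right) = - 92 \left(42 - \frac{13}{44}\right) = \left(-92\right) \frac{1835}{44} = - \frac{42205}{11}$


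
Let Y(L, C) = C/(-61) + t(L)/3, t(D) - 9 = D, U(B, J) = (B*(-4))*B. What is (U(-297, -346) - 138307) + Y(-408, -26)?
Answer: -29967810/61 ≈ -4.9128e+5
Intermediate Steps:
U(B, J) = -4*B² (U(B, J) = (-4*B)*B = -4*B²)
t(D) = 9 + D
Y(L, C) = 3 - C/61 + L/3 (Y(L, C) = C/(-61) + (9 + L)/3 = C*(-1/61) + (9 + L)*(⅓) = -C/61 + (3 + L/3) = 3 - C/61 + L/3)
(U(-297, -346) - 138307) + Y(-408, -26) = (-4*(-297)² - 138307) + (3 - 1/61*(-26) + (⅓)*(-408)) = (-4*88209 - 138307) + (3 + 26/61 - 136) = (-352836 - 138307) - 8087/61 = -491143 - 8087/61 = -29967810/61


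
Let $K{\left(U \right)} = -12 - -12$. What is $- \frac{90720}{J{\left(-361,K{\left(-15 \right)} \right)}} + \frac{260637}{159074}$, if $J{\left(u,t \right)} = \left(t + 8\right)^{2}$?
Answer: $- \frac{112613379}{79537} \approx -1415.9$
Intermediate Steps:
$K{\left(U \right)} = 0$ ($K{\left(U \right)} = -12 + 12 = 0$)
$J{\left(u,t \right)} = \left(8 + t\right)^{2}$
$- \frac{90720}{J{\left(-361,K{\left(-15 \right)} \right)}} + \frac{260637}{159074} = - \frac{90720}{\left(8 + 0\right)^{2}} + \frac{260637}{159074} = - \frac{90720}{8^{2}} + 260637 \cdot \frac{1}{159074} = - \frac{90720}{64} + \frac{260637}{159074} = \left(-90720\right) \frac{1}{64} + \frac{260637}{159074} = - \frac{2835}{2} + \frac{260637}{159074} = - \frac{112613379}{79537}$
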